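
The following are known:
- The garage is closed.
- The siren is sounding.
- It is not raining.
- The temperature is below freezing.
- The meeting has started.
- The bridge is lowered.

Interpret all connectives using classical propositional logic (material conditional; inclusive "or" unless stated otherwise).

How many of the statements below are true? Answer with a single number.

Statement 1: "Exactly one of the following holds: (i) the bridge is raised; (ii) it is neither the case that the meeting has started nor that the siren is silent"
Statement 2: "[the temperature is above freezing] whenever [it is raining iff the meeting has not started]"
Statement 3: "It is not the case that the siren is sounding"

0

Let V = "the bridge is raised" (False), M = "the meeting has started" (True), R = "the siren is sounding" (True), U = "it is raining" (False), S = "the temperature is below freezing" (True).

Statement 1: This is V xor (M nor not R).

not R = not True = False
M nor not R = True nor False = False
V xor (M nor not R) = False xor False = False
So Statement 1 is false.

Statement 2: Formalization: (U iff not M) -> not S

not M = not True = False
U iff not M = False iff False = True
not S = not True = False
(U iff not M) -> not S = True -> False = False
So Statement 2 is false.

Statement 3: This is not R.

not R = not True = False
So Statement 3 is false.

True statements: 0 (none).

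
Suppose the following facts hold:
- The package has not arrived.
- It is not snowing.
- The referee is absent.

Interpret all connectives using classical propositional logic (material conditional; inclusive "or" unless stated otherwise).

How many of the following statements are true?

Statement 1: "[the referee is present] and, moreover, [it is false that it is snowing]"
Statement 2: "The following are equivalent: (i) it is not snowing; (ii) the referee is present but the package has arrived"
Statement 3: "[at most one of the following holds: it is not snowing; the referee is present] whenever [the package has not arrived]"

1

Let P = "the referee is present" (F), L = "it is snowing" (F), H = "the package has arrived" (F).

Statement 1: This is P & ~L.

~L = ~F = T
P & ~L = F & T = F
So Statement 1 is false.

Statement 2: In symbols: ~L <-> (P & H)

~L = ~F = T
P & H = F & F = F
~L <-> (P & H) = T <-> F = F
So Statement 2 is false.

Statement 3: Parsed as ~H -> (~L nand P)

~H = ~F = T
~L = ~F = T
~L nand P = T nand F = T
~H -> (~L nand P) = T -> T = T
So Statement 3 is true.

1 of the 3 statements is true.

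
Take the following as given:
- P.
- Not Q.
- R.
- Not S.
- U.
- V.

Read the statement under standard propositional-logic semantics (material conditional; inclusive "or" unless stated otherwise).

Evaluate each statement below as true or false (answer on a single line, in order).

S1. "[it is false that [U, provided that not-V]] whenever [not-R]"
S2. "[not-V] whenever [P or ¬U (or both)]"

S1 True; S2 False

S1: This is ~R -> ~(~V -> U).

~R = ~T = F
~V = ~T = F
~V -> U = F -> T = T
~(~V -> U) = ~T = F
~R -> ~(~V -> U) = F -> F = T
So S1 is true.

S2: Formalization: (P | ~U) -> ~V

~U = ~T = F
P | ~U = T | F = T
~V = ~T = F
(P | ~U) -> ~V = T -> F = F
Thus S2 is false.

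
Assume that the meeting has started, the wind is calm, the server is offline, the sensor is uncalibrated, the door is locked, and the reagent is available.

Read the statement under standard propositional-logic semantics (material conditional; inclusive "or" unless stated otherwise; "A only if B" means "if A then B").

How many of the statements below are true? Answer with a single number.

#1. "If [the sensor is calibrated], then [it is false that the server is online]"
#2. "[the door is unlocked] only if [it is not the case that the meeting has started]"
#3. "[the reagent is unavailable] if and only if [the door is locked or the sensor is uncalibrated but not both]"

3

Let S = "the sensor is calibrated" (F), R = "the server is online" (F), U = "the door is locked" (T), P = "the meeting has started" (T), V = "the reagent is available" (T).

#1: In symbols: S → ¬R

¬R = ¬F = T
S → ¬R = F → T = T
Hence #1 is true.

#2: Formalization: ¬U → ¬P

¬U = ¬T = F
¬P = ¬T = F
¬U → ¬P = F → F = T
So #2 is true.

#3: Formalization: ¬V ↔ (U ⊕ ¬S)

¬V = ¬T = F
¬S = ¬F = T
U ⊕ ¬S = T ⊕ T = F
¬V ↔ (U ⊕ ¬S) = F ↔ F = T
Hence #3 is true.

3 of the 3 statements are true (#1, #2, #3).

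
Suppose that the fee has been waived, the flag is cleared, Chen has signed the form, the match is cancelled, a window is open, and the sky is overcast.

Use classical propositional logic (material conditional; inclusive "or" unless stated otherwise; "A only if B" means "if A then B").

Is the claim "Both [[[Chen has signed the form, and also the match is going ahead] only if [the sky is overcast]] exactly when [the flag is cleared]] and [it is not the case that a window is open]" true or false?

The statement is false.

Let V = "Chen has signed the form" (T), W = "the match is cancelled" (T), D = "the sky is overcast" (T), G = "the flag is set" (F), Q = "a window is open" (T).
Parsed as (((V & ~W) -> D) <-> ~G) & ~Q

~W = ~T = F
V & ~W = T & F = F
(V & ~W) -> D = F -> T = T
~G = ~F = T
((V & ~W) -> D) <-> ~G = T <-> T = T
~Q = ~T = F
(((V & ~W) -> D) <-> ~G) & ~Q = T & F = F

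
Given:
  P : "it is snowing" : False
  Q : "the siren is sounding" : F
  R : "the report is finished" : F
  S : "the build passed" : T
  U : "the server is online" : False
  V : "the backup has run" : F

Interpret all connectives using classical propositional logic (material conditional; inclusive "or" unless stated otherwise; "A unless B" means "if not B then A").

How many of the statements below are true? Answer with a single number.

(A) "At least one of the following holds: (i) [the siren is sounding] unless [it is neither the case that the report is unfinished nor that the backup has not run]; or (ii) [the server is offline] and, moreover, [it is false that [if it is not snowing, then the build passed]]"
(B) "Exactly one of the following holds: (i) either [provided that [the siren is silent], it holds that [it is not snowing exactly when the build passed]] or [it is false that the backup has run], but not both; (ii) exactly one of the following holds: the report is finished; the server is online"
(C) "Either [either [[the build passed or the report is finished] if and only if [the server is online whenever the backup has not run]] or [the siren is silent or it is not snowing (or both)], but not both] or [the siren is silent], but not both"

0

(A): Formalization: (Q ∨ (¬R ↓ ¬V)) ∨ (¬U ∧ ¬(¬P → S))

¬R = ¬F = T
¬V = ¬F = T
¬R ↓ ¬V = T ↓ T = F
Q ∨ (¬R ↓ ¬V) = F ∨ F = F
¬U = ¬F = T
¬P = ¬F = T
¬P → S = T → T = T
¬(¬P → S) = ¬T = F
¬U ∧ ¬(¬P → S) = T ∧ F = F
(Q ∨ (¬R ↓ ¬V)) ∨ (¬U ∧ ¬(¬P → S)) = F ∨ F = F
Hence (A) is false.

(B): Formalization: ((¬Q → (¬P ↔ S)) ⊕ ¬V) ⊕ (R ⊕ U)

¬Q = ¬F = T
¬P = ¬F = T
¬P ↔ S = T ↔ T = T
¬Q → (¬P ↔ S) = T → T = T
¬V = ¬F = T
(¬Q → (¬P ↔ S)) ⊕ ¬V = T ⊕ T = F
R ⊕ U = F ⊕ F = F
((¬Q → (¬P ↔ S)) ⊕ ¬V) ⊕ (R ⊕ U) = F ⊕ F = F
So (B) is false.

(C): Formalization: (((S ∨ R) ↔ (¬V → U)) ⊕ (¬Q ∨ ¬P)) ⊕ ¬Q

S ∨ R = T ∨ F = T
¬V = ¬F = T
¬V → U = T → F = F
(S ∨ R) ↔ (¬V → U) = T ↔ F = F
¬Q = ¬F = T
¬P = ¬F = T
¬Q ∨ ¬P = T ∨ T = T
((S ∨ R) ↔ (¬V → U)) ⊕ (¬Q ∨ ¬P) = F ⊕ T = T
¬Q = ¬F = T
(((S ∨ R) ↔ (¬V → U)) ⊕ (¬Q ∨ ¬P)) ⊕ ¬Q = T ⊕ T = F
Hence (C) is false.

0 of the 3 statements are true (none).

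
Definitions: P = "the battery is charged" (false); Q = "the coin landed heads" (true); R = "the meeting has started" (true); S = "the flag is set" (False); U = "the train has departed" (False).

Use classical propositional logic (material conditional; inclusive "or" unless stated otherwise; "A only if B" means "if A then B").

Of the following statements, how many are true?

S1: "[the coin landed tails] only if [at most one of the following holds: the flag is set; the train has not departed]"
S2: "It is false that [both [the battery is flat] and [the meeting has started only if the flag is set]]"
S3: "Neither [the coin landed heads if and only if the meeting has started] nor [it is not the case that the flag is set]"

2

S1: Parsed as not Q -> (S nand not U)

not Q = not True = False
not U = not False = True
S nand not U = False nand True = True
not Q -> (S nand not U) = False -> True = True
Thus S1 is true.

S2: Parsed as not (not P and (R -> S))

not P = not False = True
R -> S = True -> False = False
not P and (R -> S) = True and False = False
not (not P and (R -> S)) = not False = True
Hence S2 is true.

S3: Parsed as (Q iff R) nor not S

Q iff R = True iff True = True
not S = not False = True
(Q iff R) nor not S = True nor True = False
So S3 is false.

2 of the 3 statements are true (S1, S2).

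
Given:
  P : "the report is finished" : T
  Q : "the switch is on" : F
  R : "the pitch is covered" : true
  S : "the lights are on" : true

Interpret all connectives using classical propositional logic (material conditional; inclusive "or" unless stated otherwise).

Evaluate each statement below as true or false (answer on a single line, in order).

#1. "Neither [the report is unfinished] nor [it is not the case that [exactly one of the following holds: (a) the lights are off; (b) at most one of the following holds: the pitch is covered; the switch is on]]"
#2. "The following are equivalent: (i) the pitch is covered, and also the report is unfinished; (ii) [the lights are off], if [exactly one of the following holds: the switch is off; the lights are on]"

#1 True, #2 False

#1: Parsed as not P nor not (not S xor (R nand Q))

not P = not True = False
not S = not True = False
R nand Q = True nand False = True
not S xor (R nand Q) = False xor True = True
not (not S xor (R nand Q)) = not True = False
not P nor not (not S xor (R nand Q)) = False nor False = True
Hence #1 is true.

#2: In symbols: (R and not P) iff ((not Q xor S) -> not S)

not P = not True = False
R and not P = True and False = False
not Q = not False = True
not Q xor S = True xor True = False
not S = not True = False
(not Q xor S) -> not S = False -> False = True
(R and not P) iff ((not Q xor S) -> not S) = False iff True = False
So #2 is false.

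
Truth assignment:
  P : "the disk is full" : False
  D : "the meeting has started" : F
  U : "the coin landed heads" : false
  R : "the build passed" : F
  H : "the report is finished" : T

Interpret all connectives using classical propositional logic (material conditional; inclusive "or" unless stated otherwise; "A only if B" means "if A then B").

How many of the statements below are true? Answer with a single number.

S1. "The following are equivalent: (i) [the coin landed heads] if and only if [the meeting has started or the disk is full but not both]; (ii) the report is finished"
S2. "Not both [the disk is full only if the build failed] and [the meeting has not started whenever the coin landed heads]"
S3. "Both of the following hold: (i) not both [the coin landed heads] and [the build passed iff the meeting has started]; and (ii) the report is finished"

S1: Parsed as (U ↔ (D ⊕ P)) ↔ H

D ⊕ P = F ⊕ F = F
U ↔ (D ⊕ P) = F ↔ F = T
(U ↔ (D ⊕ P)) ↔ H = T ↔ T = T
So S1 is true.

S2: Formalization: (P → ¬R) ↑ (U → ¬D)

¬R = ¬F = T
P → ¬R = F → T = T
¬D = ¬F = T
U → ¬D = F → T = T
(P → ¬R) ↑ (U → ¬D) = T ↑ T = F
So S2 is false.

S3: Formalization: (U ↑ (R ↔ D)) ∧ H

R ↔ D = F ↔ F = T
U ↑ (R ↔ D) = F ↑ T = T
(U ↑ (R ↔ D)) ∧ H = T ∧ T = T
Hence S3 is true.

2 of the 3 statements are true.

2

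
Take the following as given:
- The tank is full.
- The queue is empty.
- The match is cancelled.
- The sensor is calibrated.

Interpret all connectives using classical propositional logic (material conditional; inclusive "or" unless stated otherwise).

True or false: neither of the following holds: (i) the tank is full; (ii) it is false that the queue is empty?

Let S = "the tank is full" (T), U = "the queue is empty" (T).
Formalization: S ↓ ¬U

¬U = ¬T = F
S ↓ ¬U = T ↓ F = F

false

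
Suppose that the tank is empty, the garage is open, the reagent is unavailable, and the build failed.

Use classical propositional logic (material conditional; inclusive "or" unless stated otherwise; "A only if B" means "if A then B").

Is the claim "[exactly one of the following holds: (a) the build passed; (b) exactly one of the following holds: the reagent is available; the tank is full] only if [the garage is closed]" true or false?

Let S = "the build passed" (F), R = "the reagent is available" (F), P = "the tank is full" (F), Q = "the garage is closed" (F).
Parsed as (S xor (R xor P)) -> Q

R xor P = F xor F = F
S xor (R xor P) = F xor F = F
(S xor (R xor P)) -> Q = F -> F = T

true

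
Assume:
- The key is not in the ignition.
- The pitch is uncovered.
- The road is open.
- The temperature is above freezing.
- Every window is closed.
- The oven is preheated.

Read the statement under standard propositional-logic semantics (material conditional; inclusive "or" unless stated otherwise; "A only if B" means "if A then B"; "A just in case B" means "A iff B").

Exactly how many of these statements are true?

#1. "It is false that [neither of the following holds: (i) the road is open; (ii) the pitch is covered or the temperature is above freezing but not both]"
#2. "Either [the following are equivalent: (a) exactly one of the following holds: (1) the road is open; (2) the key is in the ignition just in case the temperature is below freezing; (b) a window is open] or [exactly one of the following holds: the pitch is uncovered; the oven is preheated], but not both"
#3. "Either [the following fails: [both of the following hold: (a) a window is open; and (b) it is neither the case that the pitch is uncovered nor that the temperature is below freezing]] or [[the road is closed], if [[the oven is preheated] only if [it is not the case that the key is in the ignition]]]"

3

Let R = "the road is closed" (F), Q = "the pitch is covered" (F), S = "the temperature is below freezing" (F), P = "the key is in the ignition" (F), U = "a window is open" (F), V = "the oven is preheated" (T).

#1: Parsed as ¬(¬R ↓ (Q ⊕ ¬S))

¬R = ¬F = T
¬S = ¬F = T
Q ⊕ ¬S = F ⊕ T = T
¬R ↓ (Q ⊕ ¬S) = T ↓ T = F
¬(¬R ↓ (Q ⊕ ¬S)) = ¬F = T
So #1 is true.

#2: Formalization: ((¬R ⊕ (P ↔ S)) ↔ U) ⊕ (¬Q ⊕ V)

¬R = ¬F = T
P ↔ S = F ↔ F = T
¬R ⊕ (P ↔ S) = T ⊕ T = F
(¬R ⊕ (P ↔ S)) ↔ U = F ↔ F = T
¬Q = ¬F = T
¬Q ⊕ V = T ⊕ T = F
((¬R ⊕ (P ↔ S)) ↔ U) ⊕ (¬Q ⊕ V) = T ⊕ F = T
Thus #2 is true.

#3: This is ¬(U ∧ (¬Q ↓ S)) ∨ ((V → ¬P) → R).

¬Q = ¬F = T
¬Q ↓ S = T ↓ F = F
U ∧ (¬Q ↓ S) = F ∧ F = F
¬(U ∧ (¬Q ↓ S)) = ¬F = T
¬P = ¬F = T
V → ¬P = T → T = T
(V → ¬P) → R = T → F = F
¬(U ∧ (¬Q ↓ S)) ∨ ((V → ¬P) → R) = T ∨ F = T
Hence #3 is true.

Count: 3.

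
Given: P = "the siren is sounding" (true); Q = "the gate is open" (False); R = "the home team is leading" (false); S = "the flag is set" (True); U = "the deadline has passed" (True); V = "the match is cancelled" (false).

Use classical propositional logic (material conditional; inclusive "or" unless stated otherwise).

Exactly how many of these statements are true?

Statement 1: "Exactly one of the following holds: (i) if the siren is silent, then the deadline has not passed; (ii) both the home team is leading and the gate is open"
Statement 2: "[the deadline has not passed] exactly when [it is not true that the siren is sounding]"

Statement 1: Parsed as (not P -> not U) xor (R and Q)

not P = not True = False
not U = not True = False
not P -> not U = False -> False = True
R and Q = False and False = False
(not P -> not U) xor (R and Q) = True xor False = True
Hence Statement 1 is true.

Statement 2: Formalization: not U iff not P

not U = not True = False
not P = not True = False
not U iff not P = False iff False = True
Hence Statement 2 is true.

True statements: 2 (Statement 1, Statement 2).

2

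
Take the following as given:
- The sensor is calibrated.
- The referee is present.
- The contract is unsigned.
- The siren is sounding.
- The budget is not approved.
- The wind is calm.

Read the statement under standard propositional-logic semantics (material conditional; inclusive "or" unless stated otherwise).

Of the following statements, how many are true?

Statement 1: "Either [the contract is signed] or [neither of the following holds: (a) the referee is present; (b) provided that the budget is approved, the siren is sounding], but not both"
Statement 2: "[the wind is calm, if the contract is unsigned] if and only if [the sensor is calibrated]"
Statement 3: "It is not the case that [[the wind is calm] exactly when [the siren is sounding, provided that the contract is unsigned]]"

1

Let R = "the contract is signed" (F), Q = "the referee is present" (T), U = "the budget is approved" (F), S = "the siren is sounding" (T), V = "the wind is strong" (F), P = "the sensor is calibrated" (T).

Statement 1: In symbols: R xor (Q nor (U -> S))

U -> S = F -> T = T
Q nor (U -> S) = T nor T = F
R xor (Q nor (U -> S)) = F xor F = F
Hence Statement 1 is false.

Statement 2: Parsed as (~R -> ~V) <-> P

~R = ~F = T
~V = ~F = T
~R -> ~V = T -> T = T
(~R -> ~V) <-> P = T <-> T = T
So Statement 2 is true.

Statement 3: Formalization: ~(~V <-> (~R -> S))

~V = ~F = T
~R = ~F = T
~R -> S = T -> T = T
~V <-> (~R -> S) = T <-> T = T
~(~V <-> (~R -> S)) = ~T = F
So Statement 3 is false.

True statements: 1.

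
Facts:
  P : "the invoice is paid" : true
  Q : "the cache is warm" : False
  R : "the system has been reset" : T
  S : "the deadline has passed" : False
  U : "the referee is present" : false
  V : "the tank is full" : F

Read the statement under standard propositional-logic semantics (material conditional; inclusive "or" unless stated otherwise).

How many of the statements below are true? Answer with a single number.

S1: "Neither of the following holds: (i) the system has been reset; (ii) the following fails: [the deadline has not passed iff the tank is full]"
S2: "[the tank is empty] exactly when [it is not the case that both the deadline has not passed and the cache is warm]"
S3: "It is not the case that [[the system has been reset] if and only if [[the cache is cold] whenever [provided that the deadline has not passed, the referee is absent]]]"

S1: In symbols: R ↓ ¬(¬S ↔ V)

¬S = ¬F = T
¬S ↔ V = T ↔ F = F
¬(¬S ↔ V) = ¬F = T
R ↓ ¬(¬S ↔ V) = T ↓ T = F
So S1 is false.

S2: In symbols: ¬V ↔ (¬S ↑ Q)

¬V = ¬F = T
¬S = ¬F = T
¬S ↑ Q = T ↑ F = T
¬V ↔ (¬S ↑ Q) = T ↔ T = T
Hence S2 is true.

S3: Parsed as ¬(R ↔ ((¬S → ¬U) → ¬Q))

¬S = ¬F = T
¬U = ¬F = T
¬S → ¬U = T → T = T
¬Q = ¬F = T
(¬S → ¬U) → ¬Q = T → T = T
R ↔ ((¬S → ¬U) → ¬Q) = T ↔ T = T
¬(R ↔ ((¬S → ¬U) → ¬Q)) = ¬T = F
Hence S3 is false.

True statements: 1 (S2).

1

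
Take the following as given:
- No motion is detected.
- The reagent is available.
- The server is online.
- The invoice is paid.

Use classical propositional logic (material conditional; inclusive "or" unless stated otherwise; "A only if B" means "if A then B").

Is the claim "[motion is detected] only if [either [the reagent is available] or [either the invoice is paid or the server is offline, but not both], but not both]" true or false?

Let G = "motion is detected" (False), Q = "the reagent is available" (True), M = "the invoice is paid" (True), K = "the server is online" (True).
Formalization: G -> (Q xor (M xor not K))

not K = not True = False
M xor not K = True xor False = True
Q xor (M xor not K) = True xor True = False
G -> (Q xor (M xor not K)) = False -> False = True

True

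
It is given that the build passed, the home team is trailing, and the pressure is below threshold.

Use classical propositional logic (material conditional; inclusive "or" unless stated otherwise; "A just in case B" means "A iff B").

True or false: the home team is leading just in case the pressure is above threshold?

True

Let Q = "the home team is leading" (F), R = "the pressure is above threshold" (F).
Formalization: Q ↔ R

Q ↔ R = F ↔ F = T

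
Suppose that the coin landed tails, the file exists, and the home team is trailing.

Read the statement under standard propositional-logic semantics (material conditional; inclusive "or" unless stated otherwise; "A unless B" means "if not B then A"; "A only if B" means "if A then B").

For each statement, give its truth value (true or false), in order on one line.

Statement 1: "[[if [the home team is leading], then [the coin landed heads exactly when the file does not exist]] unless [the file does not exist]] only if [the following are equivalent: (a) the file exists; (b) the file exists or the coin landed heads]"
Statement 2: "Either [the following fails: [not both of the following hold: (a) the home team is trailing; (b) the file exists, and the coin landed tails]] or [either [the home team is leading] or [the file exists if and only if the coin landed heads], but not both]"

Let R = "the home team is leading" (False), P = "the coin landed heads" (False), Q = "the file exists" (True).

Statement 1: In symbols: ((R -> (P iff not Q)) or not Q) -> (Q iff (Q or P))

not Q = not True = False
P iff not Q = False iff False = True
R -> (P iff not Q) = False -> True = True
not Q = not True = False
(R -> (P iff not Q)) or not Q = True or False = True
Q or P = True or False = True
Q iff (Q or P) = True iff True = True
((R -> (P iff not Q)) or not Q) -> (Q iff (Q or P)) = True -> True = True
So Statement 1 is true.

Statement 2: Formalization: not (not R nand (Q and not P)) or (R xor (Q iff P))

not R = not False = True
not P = not False = True
Q and not P = True and True = True
not R nand (Q and not P) = True nand True = False
not (not R nand (Q and not P)) = not False = True
Q iff P = True iff False = False
R xor (Q iff P) = False xor False = False
not (not R nand (Q and not P)) or (R xor (Q iff P)) = True or False = True
So Statement 2 is true.

Statement 1 T, Statement 2 T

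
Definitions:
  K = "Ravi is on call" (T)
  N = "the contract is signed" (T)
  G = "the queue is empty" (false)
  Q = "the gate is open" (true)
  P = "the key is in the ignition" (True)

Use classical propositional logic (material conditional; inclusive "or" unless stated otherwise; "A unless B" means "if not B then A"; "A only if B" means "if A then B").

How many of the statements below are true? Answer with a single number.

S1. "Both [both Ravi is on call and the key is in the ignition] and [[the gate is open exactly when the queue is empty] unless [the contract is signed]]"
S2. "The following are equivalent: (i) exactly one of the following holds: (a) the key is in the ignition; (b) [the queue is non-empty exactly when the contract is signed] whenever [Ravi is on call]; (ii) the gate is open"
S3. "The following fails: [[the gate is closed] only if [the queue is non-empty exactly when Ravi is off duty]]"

1

S1: Parsed as (K ∧ P) ∧ ((Q ↔ G) ∨ N)

K ∧ P = T ∧ T = T
Q ↔ G = T ↔ F = F
(Q ↔ G) ∨ N = F ∨ T = T
(K ∧ P) ∧ ((Q ↔ G) ∨ N) = T ∧ T = T
Hence S1 is true.

S2: This is (P ⊕ (K → (¬G ↔ N))) ↔ Q.

¬G = ¬F = T
¬G ↔ N = T ↔ T = T
K → (¬G ↔ N) = T → T = T
P ⊕ (K → (¬G ↔ N)) = T ⊕ T = F
(P ⊕ (K → (¬G ↔ N))) ↔ Q = F ↔ T = F
Thus S2 is false.

S3: Formalization: ¬(¬Q → (¬G ↔ ¬K))

¬Q = ¬T = F
¬G = ¬F = T
¬K = ¬T = F
¬G ↔ ¬K = T ↔ F = F
¬Q → (¬G ↔ ¬K) = F → F = T
¬(¬Q → (¬G ↔ ¬K)) = ¬T = F
So S3 is false.

True statements: 1.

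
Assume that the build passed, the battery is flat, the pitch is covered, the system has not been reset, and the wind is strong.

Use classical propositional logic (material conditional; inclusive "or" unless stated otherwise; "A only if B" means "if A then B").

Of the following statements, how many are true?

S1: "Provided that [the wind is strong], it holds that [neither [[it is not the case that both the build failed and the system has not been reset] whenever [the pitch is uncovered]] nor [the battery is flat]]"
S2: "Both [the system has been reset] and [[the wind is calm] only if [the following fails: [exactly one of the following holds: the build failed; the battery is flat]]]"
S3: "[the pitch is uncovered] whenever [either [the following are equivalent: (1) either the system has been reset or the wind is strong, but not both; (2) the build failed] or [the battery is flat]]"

0

Let R = "the wind is strong" (T), V = "the pitch is covered" (T), S = "the build passed" (T), P = "the system has been reset" (F), H = "the battery is charged" (F).

S1: Parsed as R → ((¬V → (¬S ↑ ¬P)) ↓ ¬H)

¬V = ¬T = F
¬S = ¬T = F
¬P = ¬F = T
¬S ↑ ¬P = F ↑ T = T
¬V → (¬S ↑ ¬P) = F → T = T
¬H = ¬F = T
(¬V → (¬S ↑ ¬P)) ↓ ¬H = T ↓ T = F
R → ((¬V → (¬S ↑ ¬P)) ↓ ¬H) = T → F = F
So S1 is false.

S2: In symbols: P ∧ (¬R → ¬(¬S ⊕ ¬H))

¬R = ¬T = F
¬S = ¬T = F
¬H = ¬F = T
¬S ⊕ ¬H = F ⊕ T = T
¬(¬S ⊕ ¬H) = ¬T = F
¬R → ¬(¬S ⊕ ¬H) = F → F = T
P ∧ (¬R → ¬(¬S ⊕ ¬H)) = F ∧ T = F
Thus S2 is false.

S3: In symbols: (((P ⊕ R) ↔ ¬S) ∨ ¬H) → ¬V

P ⊕ R = F ⊕ T = T
¬S = ¬T = F
(P ⊕ R) ↔ ¬S = T ↔ F = F
¬H = ¬F = T
((P ⊕ R) ↔ ¬S) ∨ ¬H = F ∨ T = T
¬V = ¬T = F
(((P ⊕ R) ↔ ¬S) ∨ ¬H) → ¬V = T → F = F
Thus S3 is false.

True statements: 0 (none).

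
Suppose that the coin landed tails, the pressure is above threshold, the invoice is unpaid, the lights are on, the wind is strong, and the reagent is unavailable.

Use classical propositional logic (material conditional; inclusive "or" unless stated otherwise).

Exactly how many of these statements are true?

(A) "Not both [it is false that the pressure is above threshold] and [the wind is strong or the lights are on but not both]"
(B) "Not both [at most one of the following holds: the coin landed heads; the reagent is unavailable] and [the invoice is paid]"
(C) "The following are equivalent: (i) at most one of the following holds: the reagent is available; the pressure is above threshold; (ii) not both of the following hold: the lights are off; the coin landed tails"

3

Let S = "the pressure is above threshold" (T), W = "the wind is strong" (T), G = "the lights are on" (T), P = "the coin landed heads" (F), U = "the reagent is available" (F), R = "the invoice is paid" (F).

(A): Formalization: ~S nand (W xor G)

~S = ~T = F
W xor G = T xor T = F
~S nand (W xor G) = F nand F = T
Thus (A) is true.

(B): Parsed as (P nand ~U) nand R

~U = ~F = T
P nand ~U = F nand T = T
(P nand ~U) nand R = T nand F = T
So (B) is true.

(C): Formalization: (U nand S) <-> (~G nand ~P)

U nand S = F nand T = T
~G = ~T = F
~P = ~F = T
~G nand ~P = F nand T = T
(U nand S) <-> (~G nand ~P) = T <-> T = T
So (C) is true.

3 of the 3 statements are true ((A), (B), (C)).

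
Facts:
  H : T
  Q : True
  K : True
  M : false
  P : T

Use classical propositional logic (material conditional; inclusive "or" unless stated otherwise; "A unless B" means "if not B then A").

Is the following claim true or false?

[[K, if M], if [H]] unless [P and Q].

True.

This is (H -> (M -> K)) | (P & Q).

M -> K = F -> T = T
H -> (M -> K) = T -> T = T
P & Q = T & T = T
(H -> (M -> K)) | (P & Q) = T | T = T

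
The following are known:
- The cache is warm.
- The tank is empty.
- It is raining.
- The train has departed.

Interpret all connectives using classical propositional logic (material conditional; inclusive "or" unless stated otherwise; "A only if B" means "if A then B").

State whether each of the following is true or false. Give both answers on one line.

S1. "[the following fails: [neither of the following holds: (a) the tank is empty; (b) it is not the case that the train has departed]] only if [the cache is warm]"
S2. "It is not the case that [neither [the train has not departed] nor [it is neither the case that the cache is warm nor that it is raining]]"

Let Q = "the tank is full" (False), S = "the train has departed" (True), P = "the cache is warm" (True), R = "it is raining" (True).

S1: This is not (not Q nor not S) -> P.

not Q = not False = True
not S = not True = False
not Q nor not S = True nor False = False
not (not Q nor not S) = not False = True
not (not Q nor not S) -> P = True -> True = True
Thus S1 is true.

S2: In symbols: not (not S nor (P nor R))

not S = not True = False
P nor R = True nor True = False
not S nor (P nor R) = False nor False = True
not (not S nor (P nor R)) = not True = False
Hence S2 is false.

S1 T / S2 F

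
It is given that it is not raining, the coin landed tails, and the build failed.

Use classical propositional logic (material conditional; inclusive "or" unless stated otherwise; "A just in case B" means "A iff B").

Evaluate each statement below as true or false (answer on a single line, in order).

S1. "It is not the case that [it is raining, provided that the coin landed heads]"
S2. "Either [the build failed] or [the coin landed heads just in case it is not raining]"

Let L = "the coin landed heads" (F), G = "it is raining" (F), R = "the build passed" (F).

S1: Formalization: ¬(L → G)

L → G = F → F = T
¬(L → G) = ¬T = F
Thus S1 is false.

S2: In symbols: ¬R ∨ (L ↔ ¬G)

¬R = ¬F = T
¬G = ¬F = T
L ↔ ¬G = F ↔ T = F
¬R ∨ (L ↔ ¬G) = T ∨ F = T
Hence S2 is true.

S1 False / S2 True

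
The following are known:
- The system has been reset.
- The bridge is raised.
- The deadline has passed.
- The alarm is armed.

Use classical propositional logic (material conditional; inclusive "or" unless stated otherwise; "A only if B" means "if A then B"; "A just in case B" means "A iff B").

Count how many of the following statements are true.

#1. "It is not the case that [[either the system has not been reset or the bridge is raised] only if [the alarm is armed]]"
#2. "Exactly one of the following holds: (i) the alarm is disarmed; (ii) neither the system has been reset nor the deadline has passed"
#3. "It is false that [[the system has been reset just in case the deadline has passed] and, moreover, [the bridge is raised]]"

0

Let W = "the system has been reset" (True), N = "the bridge is raised" (True), Q = "the alarm is armed" (True), V = "the deadline has passed" (True).

#1: In symbols: not ((not W or N) -> Q)

not W = not True = False
not W or N = False or True = True
(not W or N) -> Q = True -> True = True
not ((not W or N) -> Q) = not True = False
Thus #1 is false.

#2: In symbols: not Q xor (W nor V)

not Q = not True = False
W nor V = True nor True = False
not Q xor (W nor V) = False xor False = False
So #2 is false.

#3: In symbols: not ((W iff V) and N)

W iff V = True iff True = True
(W iff V) and N = True and True = True
not ((W iff V) and N) = not True = False
Hence #3 is false.

True statements: 0 (none).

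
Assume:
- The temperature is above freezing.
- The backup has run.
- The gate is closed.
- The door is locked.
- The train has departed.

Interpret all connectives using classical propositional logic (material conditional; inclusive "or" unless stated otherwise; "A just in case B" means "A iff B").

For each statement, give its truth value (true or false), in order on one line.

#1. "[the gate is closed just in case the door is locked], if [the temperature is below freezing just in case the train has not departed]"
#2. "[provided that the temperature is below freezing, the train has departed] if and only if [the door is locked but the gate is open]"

Let G = "the temperature is below freezing" (F), R = "the train has departed" (T), N = "the gate is open" (F), V = "the door is locked" (T).

#1: Formalization: (G ↔ ¬R) → (¬N ↔ V)

¬R = ¬T = F
G ↔ ¬R = F ↔ F = T
¬N = ¬F = T
¬N ↔ V = T ↔ T = T
(G ↔ ¬R) → (¬N ↔ V) = T → T = T
Hence #1 is true.

#2: Parsed as (G → R) ↔ (V ∧ N)

G → R = F → T = T
V ∧ N = T ∧ F = F
(G → R) ↔ (V ∧ N) = T ↔ F = F
So #2 is false.

#1 T; #2 F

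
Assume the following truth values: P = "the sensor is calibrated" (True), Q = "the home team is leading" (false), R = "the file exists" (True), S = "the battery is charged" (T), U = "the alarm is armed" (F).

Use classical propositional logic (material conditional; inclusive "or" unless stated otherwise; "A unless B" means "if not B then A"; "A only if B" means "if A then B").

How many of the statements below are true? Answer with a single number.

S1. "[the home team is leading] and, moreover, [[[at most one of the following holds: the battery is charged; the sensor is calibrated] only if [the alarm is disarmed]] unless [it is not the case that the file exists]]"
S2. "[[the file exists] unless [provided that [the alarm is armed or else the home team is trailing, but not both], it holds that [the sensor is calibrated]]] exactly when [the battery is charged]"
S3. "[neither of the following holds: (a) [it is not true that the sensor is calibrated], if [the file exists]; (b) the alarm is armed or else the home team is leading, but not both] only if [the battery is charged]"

S1: In symbols: Q ∧ (((S ↑ P) → ¬U) ∨ ¬R)

S ↑ P = T ↑ T = F
¬U = ¬F = T
(S ↑ P) → ¬U = F → T = T
¬R = ¬T = F
((S ↑ P) → ¬U) ∨ ¬R = T ∨ F = T
Q ∧ (((S ↑ P) → ¬U) ∨ ¬R) = F ∧ T = F
Hence S1 is false.

S2: In symbols: (R ∨ ((U ⊕ ¬Q) → P)) ↔ S

¬Q = ¬F = T
U ⊕ ¬Q = F ⊕ T = T
(U ⊕ ¬Q) → P = T → T = T
R ∨ ((U ⊕ ¬Q) → P) = T ∨ T = T
(R ∨ ((U ⊕ ¬Q) → P)) ↔ S = T ↔ T = T
So S2 is true.

S3: This is ((R → ¬P) ↓ (U ⊕ Q)) → S.

¬P = ¬T = F
R → ¬P = T → F = F
U ⊕ Q = F ⊕ F = F
(R → ¬P) ↓ (U ⊕ Q) = F ↓ F = T
((R → ¬P) ↓ (U ⊕ Q)) → S = T → T = T
Hence S3 is true.

Count: 2.

2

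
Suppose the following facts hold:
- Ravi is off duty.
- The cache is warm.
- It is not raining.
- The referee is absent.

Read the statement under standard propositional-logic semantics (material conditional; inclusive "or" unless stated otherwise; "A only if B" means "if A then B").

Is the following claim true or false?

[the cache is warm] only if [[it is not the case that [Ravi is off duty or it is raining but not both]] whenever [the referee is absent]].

false

Let W = "the cache is warm" (True), H = "the referee is present" (False), V = "Ravi is on call" (False), S = "it is raining" (False).
In symbols: W -> (not H -> not (not V xor S))

not H = not False = True
not V = not False = True
not V xor S = True xor False = True
not (not V xor S) = not True = False
not H -> not (not V xor S) = True -> False = False
W -> (not H -> not (not V xor S)) = True -> False = False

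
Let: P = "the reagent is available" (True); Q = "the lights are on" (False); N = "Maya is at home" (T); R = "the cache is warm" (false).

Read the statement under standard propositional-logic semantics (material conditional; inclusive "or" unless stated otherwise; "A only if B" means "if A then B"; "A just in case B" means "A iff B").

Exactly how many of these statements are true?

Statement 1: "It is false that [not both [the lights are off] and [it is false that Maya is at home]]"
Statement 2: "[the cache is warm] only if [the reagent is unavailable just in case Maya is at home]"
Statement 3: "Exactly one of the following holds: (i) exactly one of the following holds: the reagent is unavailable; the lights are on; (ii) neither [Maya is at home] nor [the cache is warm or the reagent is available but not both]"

Statement 1: This is not (not Q nand not N).

not Q = not False = True
not N = not True = False
not Q nand not N = True nand False = True
not (not Q nand not N) = not True = False
So Statement 1 is false.

Statement 2: This is R -> (not P iff N).

not P = not True = False
not P iff N = False iff True = False
R -> (not P iff N) = False -> False = True
Hence Statement 2 is true.

Statement 3: This is (not P xor Q) xor (N nor (R xor P)).

not P = not True = False
not P xor Q = False xor False = False
R xor P = False xor True = True
N nor (R xor P) = True nor True = False
(not P xor Q) xor (N nor (R xor P)) = False xor False = False
Hence Statement 3 is false.

1 of the 3 statements is true (Statement 2).

1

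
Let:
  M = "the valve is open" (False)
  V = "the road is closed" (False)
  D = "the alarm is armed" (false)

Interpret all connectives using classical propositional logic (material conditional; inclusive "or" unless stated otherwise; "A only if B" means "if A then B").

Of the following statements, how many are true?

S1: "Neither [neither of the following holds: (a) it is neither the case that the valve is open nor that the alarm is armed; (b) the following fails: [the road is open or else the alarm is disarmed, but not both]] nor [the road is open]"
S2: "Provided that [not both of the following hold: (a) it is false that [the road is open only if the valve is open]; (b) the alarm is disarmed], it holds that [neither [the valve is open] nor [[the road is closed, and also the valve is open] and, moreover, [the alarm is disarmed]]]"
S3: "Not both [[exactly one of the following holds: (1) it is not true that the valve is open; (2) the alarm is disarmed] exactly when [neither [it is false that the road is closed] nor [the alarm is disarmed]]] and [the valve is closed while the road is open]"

S1: Formalization: ((M ↓ D) ↓ ¬(¬V ⊕ ¬D)) ↓ ¬V

M ↓ D = F ↓ F = T
¬V = ¬F = T
¬D = ¬F = T
¬V ⊕ ¬D = T ⊕ T = F
¬(¬V ⊕ ¬D) = ¬F = T
(M ↓ D) ↓ ¬(¬V ⊕ ¬D) = T ↓ T = F
¬V = ¬F = T
((M ↓ D) ↓ ¬(¬V ⊕ ¬D)) ↓ ¬V = F ↓ T = F
So S1 is false.

S2: In symbols: (¬(¬V → M) ↑ ¬D) → (M ↓ ((V ∧ M) ∧ ¬D))

¬V = ¬F = T
¬V → M = T → F = F
¬(¬V → M) = ¬F = T
¬D = ¬F = T
¬(¬V → M) ↑ ¬D = T ↑ T = F
V ∧ M = F ∧ F = F
¬D = ¬F = T
(V ∧ M) ∧ ¬D = F ∧ T = F
M ↓ ((V ∧ M) ∧ ¬D) = F ↓ F = T
(¬(¬V → M) ↑ ¬D) → (M ↓ ((V ∧ M) ∧ ¬D)) = F → T = T
So S2 is true.

S3: Parsed as ((¬M ⊕ ¬D) ↔ (¬V ↓ ¬D)) ↑ (¬M ∧ ¬V)

¬M = ¬F = T
¬D = ¬F = T
¬M ⊕ ¬D = T ⊕ T = F
¬V = ¬F = T
¬D = ¬F = T
¬V ↓ ¬D = T ↓ T = F
(¬M ⊕ ¬D) ↔ (¬V ↓ ¬D) = F ↔ F = T
¬M = ¬F = T
¬V = ¬F = T
¬M ∧ ¬V = T ∧ T = T
((¬M ⊕ ¬D) ↔ (¬V ↓ ¬D)) ↑ (¬M ∧ ¬V) = T ↑ T = F
Thus S3 is false.

True statements: 1 (S2).

1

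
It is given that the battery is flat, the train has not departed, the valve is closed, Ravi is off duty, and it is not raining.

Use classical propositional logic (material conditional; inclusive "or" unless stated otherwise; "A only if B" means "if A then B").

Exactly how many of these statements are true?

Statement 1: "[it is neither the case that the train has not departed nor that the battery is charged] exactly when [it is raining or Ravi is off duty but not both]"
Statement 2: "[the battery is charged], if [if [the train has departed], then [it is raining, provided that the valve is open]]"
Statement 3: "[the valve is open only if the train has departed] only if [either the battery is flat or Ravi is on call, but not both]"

1

Let W = "the train has departed" (False), Q = "the battery is charged" (False), G = "it is raining" (False), H = "Ravi is on call" (False), K = "the valve is open" (False).

Statement 1: In symbols: (not W nor Q) iff (G xor not H)

not W = not False = True
not W nor Q = True nor False = False
not H = not False = True
G xor not H = False xor True = True
(not W nor Q) iff (G xor not H) = False iff True = False
Hence Statement 1 is false.

Statement 2: Parsed as (W -> (K -> G)) -> Q

K -> G = False -> False = True
W -> (K -> G) = False -> True = True
(W -> (K -> G)) -> Q = True -> False = False
Thus Statement 2 is false.

Statement 3: Parsed as (K -> W) -> (not Q xor H)

K -> W = False -> False = True
not Q = not False = True
not Q xor H = True xor False = True
(K -> W) -> (not Q xor H) = True -> True = True
So Statement 3 is true.

1 of the 3 statements is true.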